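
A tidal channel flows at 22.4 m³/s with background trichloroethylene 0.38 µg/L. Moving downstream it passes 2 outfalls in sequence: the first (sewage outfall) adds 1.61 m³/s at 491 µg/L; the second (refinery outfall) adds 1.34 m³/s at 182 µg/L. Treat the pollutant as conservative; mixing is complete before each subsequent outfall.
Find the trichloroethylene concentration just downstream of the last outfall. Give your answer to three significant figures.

Below outfall 1: Q → 24.01 m³/s, C = (22.40·0.3800 + 1.610·491.0)/24.01 = 33.28 µg/L.
Below outfall 2: Q → 25.35 m³/s, C = (24.01·33.28 + 1.340·182.0)/25.35 = 41.14 µg/L.

41.1 µg/L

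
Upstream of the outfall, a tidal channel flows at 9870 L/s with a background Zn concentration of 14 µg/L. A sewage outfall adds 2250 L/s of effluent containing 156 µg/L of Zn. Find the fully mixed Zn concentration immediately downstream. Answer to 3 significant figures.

40.4 µg/L

Conservation of mass: C = (9870·14.00 + 2250·156.0) / 12120 = 489200/12120 = 40.36 µg/L.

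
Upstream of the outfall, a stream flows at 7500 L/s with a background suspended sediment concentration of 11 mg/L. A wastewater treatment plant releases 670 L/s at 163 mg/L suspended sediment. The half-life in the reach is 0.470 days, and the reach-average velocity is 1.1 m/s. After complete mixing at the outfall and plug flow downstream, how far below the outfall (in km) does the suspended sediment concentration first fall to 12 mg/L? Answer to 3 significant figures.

Mass balance: C = (7500·11.00 + 670.0·163.0) / 8170 = 191700/8170 = 23.47 mg/L.
Half-life 0.470 d → k = ln 2 / 0.470 = 1.475 d⁻¹.
Set 23.47·exp(−k·t) = 12 → t = ln(23.47/12)/k = 39290 s = 10.91 h.
Distance = v·t = 1.1·39290 = 43220 m = 43.22 km.

43.2 km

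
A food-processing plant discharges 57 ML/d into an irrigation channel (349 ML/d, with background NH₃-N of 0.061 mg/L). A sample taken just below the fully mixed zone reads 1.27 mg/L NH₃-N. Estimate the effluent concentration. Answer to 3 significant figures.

Mass balance: 349.0·0.06100 + 57.00·Cₑ = 406.0·1.270
→ Cₑ = (406.0·1.270 − 349.0·0.06100) / 57.00 = 8.672 mg/L.

8.67 mg/L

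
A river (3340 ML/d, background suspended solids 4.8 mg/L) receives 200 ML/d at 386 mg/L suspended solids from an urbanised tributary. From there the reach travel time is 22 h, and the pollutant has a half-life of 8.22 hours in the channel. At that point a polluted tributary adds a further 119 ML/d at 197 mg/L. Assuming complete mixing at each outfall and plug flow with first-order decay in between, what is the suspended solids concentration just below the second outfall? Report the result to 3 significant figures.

Mass balance: C = (3340·4.800 + 200.0·386.0) / 3540 = 93230/3540 = 26.34 mg/L; combined flow 3540 ML/d.
Half-life 8.22 h → k = ln 2 / 8.22 = 0.08432 h⁻¹ = 2.024 d⁻¹.
Applying C = C₀e^(−kt): 26.34 × 0.1564 = 4.120 mg/L.
Second outfall: C = (3540·4.120 + 119.0·197.0)/3659 = 10.39 mg/L.

10.4 mg/L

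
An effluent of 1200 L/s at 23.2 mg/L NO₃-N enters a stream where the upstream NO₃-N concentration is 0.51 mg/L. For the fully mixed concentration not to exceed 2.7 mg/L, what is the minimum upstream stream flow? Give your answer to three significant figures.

Set C_mix = 2.7: (Q·0.5100 + 1200·23.20) / (Q + 1200) = 2.7
→ Q = 1200·(23.20 − 2.7)/(2.7 − 0.5100) = 11230 L/s.

11200 L/s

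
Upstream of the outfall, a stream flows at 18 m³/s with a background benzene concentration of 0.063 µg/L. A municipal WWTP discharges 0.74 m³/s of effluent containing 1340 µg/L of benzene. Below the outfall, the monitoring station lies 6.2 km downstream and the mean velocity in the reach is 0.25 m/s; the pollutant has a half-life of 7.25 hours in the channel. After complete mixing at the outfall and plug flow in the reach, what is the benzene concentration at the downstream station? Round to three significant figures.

Flow-weighted average: C = (18.00·0.06300 + 0.7400·1340) / 18.74 = 992.7/18.74 = 52.97 µg/L.
Travel time t = 6.2·1000 / 0.25 = 24800 s = 6.889 h.
Half-life 7.25 h → k = ln 2 / 7.25 = 0.09561 h⁻¹ = 2.295 d⁻¹.
Applying C = C₀e^(−kt): 52.97 × 0.5176 = 27.42 µg/L.

27.4 µg/L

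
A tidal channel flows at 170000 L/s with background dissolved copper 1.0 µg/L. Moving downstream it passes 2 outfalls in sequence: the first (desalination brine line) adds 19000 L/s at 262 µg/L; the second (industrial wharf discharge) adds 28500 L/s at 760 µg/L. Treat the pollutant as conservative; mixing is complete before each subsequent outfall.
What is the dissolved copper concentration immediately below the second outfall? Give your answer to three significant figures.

After outfall 1: Q = 170000 + 19000 = 189000 L/s; C = (170000·1.000 + 19000·262.0)/189000 = 27.24 µg/L.
After outfall 2: Q = 189000 + 28500 = 217500 L/s; C = (189000·27.24 + 28500·760.0)/217500 = 123.3 µg/L.

123 µg/L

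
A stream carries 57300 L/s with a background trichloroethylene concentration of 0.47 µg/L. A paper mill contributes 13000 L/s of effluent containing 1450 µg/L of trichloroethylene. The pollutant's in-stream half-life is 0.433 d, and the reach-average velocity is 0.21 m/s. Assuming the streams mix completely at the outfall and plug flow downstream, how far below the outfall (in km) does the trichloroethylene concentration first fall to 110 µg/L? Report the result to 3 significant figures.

Flow-weighted average: C = (57300·0.4700 + 13000·1450) / 70300 = 18880000/70300 = 268.5 µg/L.
Half-life 0.433 d → k = ln 2 / 0.433 = 1.601 d⁻¹.
Set 268.5·exp(−k·t) = 110 → t = ln(268.5/110)/k = 48170 s = 13.38 h.
Distance = v·t = 0.21·48170 = 10120 m = 10.12 km.

10.1 km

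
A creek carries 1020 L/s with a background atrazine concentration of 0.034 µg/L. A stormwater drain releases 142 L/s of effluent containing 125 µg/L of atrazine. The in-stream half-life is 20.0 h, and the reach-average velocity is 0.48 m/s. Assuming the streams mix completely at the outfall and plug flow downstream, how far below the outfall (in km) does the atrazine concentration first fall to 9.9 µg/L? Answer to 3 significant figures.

Flow-weighted average: C = (1020·0.03400 + 142.0·125.0) / 1162 = 17780/1162 = 15.31 µg/L.
Half-life 20.0 h → k = ln 2 / 20.0 = 0.03466 h⁻¹ = 0.8318 d⁻¹.
Set 15.31·exp(−k·t) = 9.9 → t = ln(15.31/9.9)/k = 45250 s = 12.57 h.
Distance = v·t = 0.48·45250 = 21720 m = 21.72 km.

21.7 km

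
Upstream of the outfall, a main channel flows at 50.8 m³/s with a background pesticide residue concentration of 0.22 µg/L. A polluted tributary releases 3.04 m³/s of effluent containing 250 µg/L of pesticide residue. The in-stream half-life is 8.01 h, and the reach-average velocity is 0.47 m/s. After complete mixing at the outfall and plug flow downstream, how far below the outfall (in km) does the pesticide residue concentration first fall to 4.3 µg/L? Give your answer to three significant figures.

Mixed concentration C = ΣQC/ΣQ = (50.80·0.2200 + 3.040·250.0) / 53.84 = 771.2/53.84 = 14.32 µg/L.
Half-life 8.01 h → k = ln 2 / 8.01 = 0.08654 h⁻¹ = 2.077 d⁻¹.
Set 14.32·exp(−k·t) = 4.3 → t = ln(14.32/4.3)/k = 50060 s = 13.91 h.
Distance = v·t = 0.47·50060 = 23530 m = 23.53 km.

23.5 km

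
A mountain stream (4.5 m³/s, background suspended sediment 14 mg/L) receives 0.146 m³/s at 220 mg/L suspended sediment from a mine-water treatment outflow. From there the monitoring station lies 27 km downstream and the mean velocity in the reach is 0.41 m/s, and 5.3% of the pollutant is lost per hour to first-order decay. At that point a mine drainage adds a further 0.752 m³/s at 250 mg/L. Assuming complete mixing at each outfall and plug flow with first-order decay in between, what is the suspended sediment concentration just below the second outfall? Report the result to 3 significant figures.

41.3 mg/L

Mixed concentration C = ΣQC/ΣQ = (4.500·14.00 + 0.1460·220.0) / 4.646 = 95.12/4.646 = 20.47 mg/L; combined flow 4.646 m³/s.
Travel time t = 27·1000 / 0.41 = 65850 s = 18.29 h.
5.3%/h lost → k = −ln(1 − 0.053) = 0.05446 h⁻¹.
Decay over the reach: 20.47·exp(−kt) = 20.47·0.3693 = 7.561 mg/L.
Second outfall: C = (4.646·7.561 + 0.7520·250.0)/5.398 = 41.34 mg/L.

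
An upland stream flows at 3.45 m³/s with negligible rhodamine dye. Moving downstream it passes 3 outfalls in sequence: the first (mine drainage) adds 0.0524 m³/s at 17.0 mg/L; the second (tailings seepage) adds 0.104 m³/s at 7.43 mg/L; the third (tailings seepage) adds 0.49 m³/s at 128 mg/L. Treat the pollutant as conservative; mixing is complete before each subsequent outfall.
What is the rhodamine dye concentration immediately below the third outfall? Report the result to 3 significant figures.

After outfall 1: Q = 3.450 + 0.05240 = 3.502 m³/s; C = (3.450·0 + 0.05240·17.00)/3.502 = 0.2543 mg/L.
After outfall 2: Q = 3.502 + 0.1040 = 3.606 m³/s; C = (3.502·0.2543 + 0.1040·7.430)/3.606 = 0.4613 mg/L.
After outfall 3: Q = 3.606 + 0.4900 = 4.096 m³/s; C = (3.606·0.4613 + 0.4900·128.0)/4.096 = 15.72 mg/L.

15.7 mg/L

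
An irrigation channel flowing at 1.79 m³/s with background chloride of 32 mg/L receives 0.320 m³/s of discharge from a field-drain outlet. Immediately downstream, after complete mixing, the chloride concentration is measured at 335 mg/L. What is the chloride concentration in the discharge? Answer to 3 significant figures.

2030 mg/L

Mass balance: 1.790·32.00 + 0.3200·Cₑ = 2.110·335.0
→ Cₑ = (2.110·335.0 − 1.790·32.00) / 0.3200 = 2030 mg/L.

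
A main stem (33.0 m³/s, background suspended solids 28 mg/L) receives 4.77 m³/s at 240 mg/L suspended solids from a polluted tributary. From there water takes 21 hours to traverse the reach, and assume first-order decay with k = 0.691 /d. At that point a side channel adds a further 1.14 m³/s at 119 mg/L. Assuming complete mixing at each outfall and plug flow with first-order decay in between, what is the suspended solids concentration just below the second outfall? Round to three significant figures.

32.5 mg/L

Mass balance: C = (33.00·28.00 + 4.770·240.0) / 37.77 = 2069/37.77 = 54.77 mg/L; combined flow 37.77 m³/s.
Applying C = C₀e^(−kt): 54.77 × 0.5463 = 29.92 mg/L.
Second outfall: C = (37.77·29.92 + 1.140·119.0)/38.91 = 32.53 mg/L.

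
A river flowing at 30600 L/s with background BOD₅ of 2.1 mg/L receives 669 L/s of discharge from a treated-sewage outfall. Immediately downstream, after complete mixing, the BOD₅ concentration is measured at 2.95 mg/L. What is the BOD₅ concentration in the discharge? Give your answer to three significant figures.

41.8 mg/L

Mass balance: 30600·2.100 + 669.0·Cₑ = 31270·2.950
→ Cₑ = (31270·2.950 − 30600·2.100) / 669.0 = 41.83 mg/L.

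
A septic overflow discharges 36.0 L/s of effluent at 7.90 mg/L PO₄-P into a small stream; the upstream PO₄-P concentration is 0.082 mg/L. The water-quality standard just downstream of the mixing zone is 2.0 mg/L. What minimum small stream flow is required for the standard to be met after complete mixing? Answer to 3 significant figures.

Set C_mix = 2.0: (Q·0.08200 + 36.00·7.900) / (Q + 36.00) = 2.0
→ Q = 36.00·(7.900 − 2.0)/(2.0 − 0.08200) = 110.7 L/s.

111 L/s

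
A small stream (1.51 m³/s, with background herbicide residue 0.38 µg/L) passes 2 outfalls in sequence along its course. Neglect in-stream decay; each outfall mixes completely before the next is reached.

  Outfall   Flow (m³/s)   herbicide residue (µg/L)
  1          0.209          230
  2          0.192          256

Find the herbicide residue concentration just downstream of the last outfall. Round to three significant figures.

After outfall 1: Q = 1.510 + 0.2090 = 1.719 m³/s; C = (1.510·0.3800 + 0.2090·230.0)/1.719 = 28.30 µg/L.
After outfall 2: Q = 1.719 + 0.1920 = 1.911 m³/s; C = (1.719·28.30 + 0.1920·256.0)/1.911 = 51.18 µg/L.

51.2 µg/L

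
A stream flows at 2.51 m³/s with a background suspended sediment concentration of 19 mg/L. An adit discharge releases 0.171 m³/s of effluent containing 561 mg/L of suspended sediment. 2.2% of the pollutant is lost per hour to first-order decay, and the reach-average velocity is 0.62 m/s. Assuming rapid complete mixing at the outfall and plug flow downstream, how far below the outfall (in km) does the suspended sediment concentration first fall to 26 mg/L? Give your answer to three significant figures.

Conservation of mass: C = (2.510·19.00 + 0.1710·561.0) / 2.681 = 143.6/2.681 = 53.57 mg/L.
2.2%/h lost → k = −ln(1 − 0.022) = 0.02225 h⁻¹.
Set 53.57·exp(−k·t) = 26 → t = ln(53.57/26)/k = 117000 s = 32.50 h.
Distance = v·t = 0.62·117000 = 72530 m = 72.53 km.

72.5 km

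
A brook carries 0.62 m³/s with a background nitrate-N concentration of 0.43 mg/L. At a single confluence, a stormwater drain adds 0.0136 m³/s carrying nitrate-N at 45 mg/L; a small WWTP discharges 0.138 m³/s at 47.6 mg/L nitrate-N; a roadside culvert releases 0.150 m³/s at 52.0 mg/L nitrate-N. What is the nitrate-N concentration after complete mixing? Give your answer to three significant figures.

Mixed concentration C = ΣQC/ΣQ = (0.6200·0.4300 + 0.01360·45.00 + 0.1380·47.60 + 0.1500·52.00) / 0.9216 = 15.25/0.9216 = 16.54 mg/L.

16.5 mg/L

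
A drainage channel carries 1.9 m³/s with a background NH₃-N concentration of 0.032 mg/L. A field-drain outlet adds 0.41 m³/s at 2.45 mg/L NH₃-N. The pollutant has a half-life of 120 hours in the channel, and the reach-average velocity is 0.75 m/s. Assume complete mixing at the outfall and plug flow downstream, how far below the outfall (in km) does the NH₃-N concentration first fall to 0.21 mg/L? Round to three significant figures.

368 km

Conservation of mass: C = (1.900·0.03200 + 0.4100·2.450) / 2.310 = 1.065/2.310 = 0.4612 mg/L.
Half-life 120 h → k = ln 2 / 120 = 0.005776 h⁻¹ = 0.1386 d⁻¹.
Set 0.4612·exp(−k·t) = 0.21 → t = ln(0.4612/0.21)/k = 490300 s = 136.2 h.
Distance = v·t = 0.75·490300 = 367700 m = 367.7 km.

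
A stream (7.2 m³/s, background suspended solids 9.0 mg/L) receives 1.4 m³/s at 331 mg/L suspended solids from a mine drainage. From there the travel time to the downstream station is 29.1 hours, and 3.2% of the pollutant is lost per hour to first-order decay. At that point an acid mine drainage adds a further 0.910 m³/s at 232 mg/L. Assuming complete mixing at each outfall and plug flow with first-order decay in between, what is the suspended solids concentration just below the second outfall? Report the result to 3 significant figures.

43.8 mg/L

Flow-weighted average: C = (7.200·9.000 + 1.400·331.0) / 8.600 = 528.2/8.600 = 61.42 mg/L; combined flow 8.600 m³/s.
3.2%/h lost → k = −ln(1 − 0.032) = 0.03252 h⁻¹.
Decay over the reach: 61.42·exp(−kt) = 61.42·0.3881 = 23.84 mg/L.
At the second outfall, C = (8.600·23.84 + 0.9100·232.0) / (8.600 + 0.9100) = 43.76 mg/L.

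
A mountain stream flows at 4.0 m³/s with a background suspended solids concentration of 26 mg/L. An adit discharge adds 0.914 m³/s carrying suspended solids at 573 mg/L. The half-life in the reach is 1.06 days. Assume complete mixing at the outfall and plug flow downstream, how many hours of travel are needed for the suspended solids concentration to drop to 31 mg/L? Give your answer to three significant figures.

Mass balance: C = (4.000·26.00 + 0.9140·573.0) / 4.914 = 627.7/4.914 = 127.7 mg/L.
Half-life 1.06 d → k = ln 2 / 1.06 = 0.6539 d⁻¹.
127.7·exp(−k·t) = 31 → t = ln(127.7/31)/k = 187100 s = 51.97 h.

52.0 h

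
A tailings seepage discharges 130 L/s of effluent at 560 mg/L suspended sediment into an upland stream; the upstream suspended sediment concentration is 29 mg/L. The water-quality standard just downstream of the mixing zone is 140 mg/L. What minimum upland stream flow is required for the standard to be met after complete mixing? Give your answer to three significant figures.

Set C_mix = 140: (Q·29.00 + 130.0·560.0) / (Q + 130.0) = 140
→ Q = 130.0·(560.0 − 140)/(140 − 29.00) = 491.9 L/s.

492 L/s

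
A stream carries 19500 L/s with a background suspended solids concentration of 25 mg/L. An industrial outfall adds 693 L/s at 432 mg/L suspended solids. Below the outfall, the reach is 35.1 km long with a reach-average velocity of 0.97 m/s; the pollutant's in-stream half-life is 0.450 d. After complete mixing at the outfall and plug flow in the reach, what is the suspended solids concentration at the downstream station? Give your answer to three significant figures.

Flow-weighted average: C = (19500·25.00 + 693.0·432.0) / 20190 = 786900/20190 = 38.97 mg/L.
Travel time t = 35.1·1000 / 0.97 = 36190 s = 10.05 h.
Half-life 0.450 d → k = ln 2 / 0.450 = 1.540 d⁻¹.
Decay over the reach: 38.97·exp(−kt) = 38.97·0.5246 = 20.44 mg/L.

20.4 mg/L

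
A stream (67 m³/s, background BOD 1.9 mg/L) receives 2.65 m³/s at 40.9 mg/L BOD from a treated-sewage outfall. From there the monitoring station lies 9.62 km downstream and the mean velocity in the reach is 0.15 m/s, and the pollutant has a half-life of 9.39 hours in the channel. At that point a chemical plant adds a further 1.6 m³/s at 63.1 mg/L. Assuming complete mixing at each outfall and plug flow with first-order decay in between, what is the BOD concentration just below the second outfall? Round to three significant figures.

2.31 mg/L

Mass balance: C = (67.00·1.900 + 2.650·40.90) / 69.65 = 235.7/69.65 = 3.384 mg/L; combined flow 69.65 m³/s.
Travel time t = 9.62·1000 / 0.15 = 64130 s = 17.81 h.
Half-life 9.39 h → k = ln 2 / 9.39 = 0.07382 h⁻¹ = 1.772 d⁻¹.
Decay over the reach: 3.384·exp(−kt) = 3.384·0.2685 = 0.9084 mg/L.
At the second outfall, C = (69.65·0.9084 + 1.600·63.10) / (69.65 + 1.600) = 2.305 mg/L.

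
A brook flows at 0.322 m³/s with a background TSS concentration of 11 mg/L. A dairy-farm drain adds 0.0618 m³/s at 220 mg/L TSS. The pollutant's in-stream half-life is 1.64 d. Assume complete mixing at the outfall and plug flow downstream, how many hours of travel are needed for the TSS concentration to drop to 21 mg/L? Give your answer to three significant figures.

42.8 h

Mass balance: C = (0.3220·11.00 + 0.06180·220.0) / 0.3838 = 17.14/0.3838 = 44.65 mg/L.
Half-life 1.64 d → k = ln 2 / 1.64 = 0.4227 d⁻¹.
44.65·exp(−k·t) = 21 → t = ln(44.65/21)/k = 154200 s = 42.84 h.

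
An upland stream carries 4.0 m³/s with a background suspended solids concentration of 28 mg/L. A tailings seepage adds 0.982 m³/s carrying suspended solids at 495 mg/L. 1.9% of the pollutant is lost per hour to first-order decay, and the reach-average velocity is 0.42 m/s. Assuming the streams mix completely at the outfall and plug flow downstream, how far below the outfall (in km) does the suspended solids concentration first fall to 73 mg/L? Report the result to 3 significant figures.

39.2 km

Mixed concentration C = ΣQC/ΣQ = (4.000·28.00 + 0.9820·495.0) / 4.982 = 598.1/4.982 = 120.1 mg/L.
1.9%/h lost → k = −ln(1 − 0.019) = 0.01918 h⁻¹.
Set 120.1·exp(−k·t) = 73 → t = ln(120.1/73)/k = 93360 s = 25.93 h.
Distance = v·t = 0.42·93360 = 39210 m = 39.21 km.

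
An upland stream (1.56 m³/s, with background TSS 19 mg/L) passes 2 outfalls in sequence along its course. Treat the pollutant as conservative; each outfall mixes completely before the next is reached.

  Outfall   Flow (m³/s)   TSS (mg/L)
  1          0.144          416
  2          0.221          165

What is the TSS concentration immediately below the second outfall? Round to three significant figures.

Below outfall 1: Q → 1.704 m³/s, C = (1.560·19.00 + 0.1440·416.0)/1.704 = 52.55 mg/L.
Below outfall 2: Q → 1.925 m³/s, C = (1.704·52.55 + 0.2210·165.0)/1.925 = 65.46 mg/L.

65.5 mg/L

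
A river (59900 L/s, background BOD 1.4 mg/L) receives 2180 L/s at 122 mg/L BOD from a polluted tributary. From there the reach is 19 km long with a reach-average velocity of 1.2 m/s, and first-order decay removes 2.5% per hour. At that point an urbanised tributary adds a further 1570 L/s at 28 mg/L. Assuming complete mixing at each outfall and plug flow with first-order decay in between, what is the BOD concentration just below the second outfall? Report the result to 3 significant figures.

5.61 mg/L

Conservation of mass: C = (59900·1.400 + 2180·122.0) / 62080 = 349800/62080 = 5.635 mg/L; combined flow 62080 L/s.
Travel time t = 19·1000 / 1.2 = 15830 s = 4.398 h.
2.5%/h lost → k = −ln(1 − 0.025) = 0.02532 h⁻¹.
After decay, C = 5.635 × e^(−kt) = 5.635 × 0.8946 = 5.041 mg/L.
Second outfall: C = (62080·5.041 + 1570·28.00)/63650 = 5.608 mg/L.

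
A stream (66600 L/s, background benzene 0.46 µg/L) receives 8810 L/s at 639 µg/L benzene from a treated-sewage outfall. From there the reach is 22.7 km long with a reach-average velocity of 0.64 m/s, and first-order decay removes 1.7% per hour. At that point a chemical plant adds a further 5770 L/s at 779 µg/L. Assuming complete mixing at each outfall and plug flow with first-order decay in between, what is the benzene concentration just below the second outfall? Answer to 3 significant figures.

114 µg/L

Mass balance: C = (66600·0.4600 + 8810·639.0) / 75410 = 5660000/75410 = 75.06 µg/L; combined flow 75410 L/s.
Travel time t = 22.7·1000 / 0.64 = 35470 s = 9.852 h.
1.7%/h lost → k = −ln(1 − 0.017) = 0.01715 h⁻¹.
Decay over the reach: 75.06·exp(−kt) = 75.06·0.8446 = 63.39 µg/L.
At the second outfall, C = (75410·63.39 + 5770·779.0) / (75410 + 5770) = 114.3 µg/L.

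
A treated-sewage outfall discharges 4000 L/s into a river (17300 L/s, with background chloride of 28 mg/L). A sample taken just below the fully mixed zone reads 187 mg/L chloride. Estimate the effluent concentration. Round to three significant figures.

Mass balance: 17300·28.00 + 4000·Cₑ = 21300·187.0
→ Cₑ = (21300·187.0 − 17300·28.00) / 4000 = 874.7 mg/L.

875 mg/L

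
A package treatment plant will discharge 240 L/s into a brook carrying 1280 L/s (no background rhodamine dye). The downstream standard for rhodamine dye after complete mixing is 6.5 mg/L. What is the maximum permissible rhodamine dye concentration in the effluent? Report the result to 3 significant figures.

41.2 mg/L

At the limit, (Qr·Cr + Qe·Cₑ)/(Qr + Qe) = 6.5:
Cₑ = (1520·6.5 − 1280·0) / 240.0 = 41.17 mg/L.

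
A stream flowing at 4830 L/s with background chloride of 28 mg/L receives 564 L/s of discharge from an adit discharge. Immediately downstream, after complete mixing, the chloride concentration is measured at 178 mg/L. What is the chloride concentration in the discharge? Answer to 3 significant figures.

Mass balance: 4830·28.00 + 564.0·Cₑ = 5394·178.0
→ Cₑ = (5394·178.0 − 4830·28.00) / 564.0 = 1463 mg/L.

1460 mg/L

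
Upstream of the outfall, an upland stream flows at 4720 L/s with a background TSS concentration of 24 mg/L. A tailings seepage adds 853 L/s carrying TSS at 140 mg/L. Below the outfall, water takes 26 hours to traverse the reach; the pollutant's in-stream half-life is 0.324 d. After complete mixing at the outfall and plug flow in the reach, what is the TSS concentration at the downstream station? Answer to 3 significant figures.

4.11 mg/L

After mixing, C = (4720·24.00 + 853.0·140.0) / 5573 = 232700/5573 = 41.75 mg/L.
Half-life 0.324 d → k = ln 2 / 0.324 = 2.139 d⁻¹.
Applying C = C₀e^(−kt): 41.75 × 0.09851 = 4.113 mg/L.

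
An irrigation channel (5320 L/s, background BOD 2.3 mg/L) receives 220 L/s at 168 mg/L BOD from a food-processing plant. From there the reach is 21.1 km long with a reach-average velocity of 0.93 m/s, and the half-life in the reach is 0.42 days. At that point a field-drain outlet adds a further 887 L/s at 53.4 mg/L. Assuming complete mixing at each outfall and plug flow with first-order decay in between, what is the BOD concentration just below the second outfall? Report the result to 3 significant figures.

After mixing, C = (5320·2.300 + 220.0·168.0) / 5540 = 49200/5540 = 8.880 mg/L; combined flow 5540 L/s.
Travel time t = 21.1·1000 / 0.93 = 22690 s = 6.302 h.
Half-life 0.42 d → k = ln 2 / 0.42 = 1.650 d⁻¹.
Applying C = C₀e^(−kt): 8.880 × 0.6483 = 5.757 mg/L.
Second outfall: C = (5540·5.757 + 887.0·53.40)/6427 = 12.33 mg/L.

12.3 mg/L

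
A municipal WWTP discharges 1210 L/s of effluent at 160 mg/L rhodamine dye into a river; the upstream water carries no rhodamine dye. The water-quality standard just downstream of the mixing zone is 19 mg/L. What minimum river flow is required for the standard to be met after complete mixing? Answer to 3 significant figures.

8980 L/s

Set C_mix = 19: (Q·0 + 1210·160.0) / (Q + 1210) = 19
→ Q = 1210·(160.0 − 19)/(19 − 0) = 8979 L/s.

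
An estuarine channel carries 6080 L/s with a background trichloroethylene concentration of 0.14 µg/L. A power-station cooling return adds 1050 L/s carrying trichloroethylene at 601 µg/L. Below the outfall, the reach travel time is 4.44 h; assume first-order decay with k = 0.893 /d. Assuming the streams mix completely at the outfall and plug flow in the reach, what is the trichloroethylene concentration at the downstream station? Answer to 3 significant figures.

Conservation of mass: C = (6080·0.1400 + 1050·601.0) / 7130 = 631900/7130 = 88.63 µg/L.
Applying C = C₀e^(−kt): 88.63 × 0.8477 = 75.13 µg/L.

75.1 µg/L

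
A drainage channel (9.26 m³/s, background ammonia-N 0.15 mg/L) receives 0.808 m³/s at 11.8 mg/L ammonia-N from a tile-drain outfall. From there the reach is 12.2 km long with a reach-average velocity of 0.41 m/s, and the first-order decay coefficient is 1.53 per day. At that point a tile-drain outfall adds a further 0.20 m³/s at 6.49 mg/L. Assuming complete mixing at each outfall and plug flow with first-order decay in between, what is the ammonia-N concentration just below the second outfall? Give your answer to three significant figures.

0.755 mg/L

After mixing, C = (9.260·0.1500 + 0.8080·11.80) / 10.07 = 10.92/10.07 = 1.085 mg/L; combined flow 10.07 m³/s.
Travel time t = 12.2·1000 / 0.41 = 29760 s = 8.266 h.
Applying C = C₀e^(−kt): 1.085 × 0.5904 = 0.6406 mg/L.
At the second outfall, C = (10.07·0.6406 + 0.2000·6.490) / (10.07 + 0.2000) = 0.7545 mg/L.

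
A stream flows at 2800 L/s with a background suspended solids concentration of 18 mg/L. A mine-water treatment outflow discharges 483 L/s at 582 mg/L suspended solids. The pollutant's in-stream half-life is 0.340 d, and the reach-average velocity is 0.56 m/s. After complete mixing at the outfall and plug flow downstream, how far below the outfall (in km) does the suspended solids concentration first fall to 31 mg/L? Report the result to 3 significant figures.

28.0 km

Mixed concentration C = ΣQC/ΣQ = (2800·18.00 + 483.0·582.0) / 3283 = 331500/3283 = 101.0 mg/L.
Half-life 0.340 d → k = ln 2 / 0.340 = 2.039 d⁻¹.
Set 101.0·exp(−k·t) = 31 → t = ln(101.0/31)/k = 50050 s = 13.90 h.
Distance = v·t = 0.56·50050 = 28030 m = 28.03 km.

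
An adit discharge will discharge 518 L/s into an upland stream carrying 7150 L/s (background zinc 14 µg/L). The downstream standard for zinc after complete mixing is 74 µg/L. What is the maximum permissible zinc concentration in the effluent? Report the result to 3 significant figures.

902 µg/L

At the limit, (Qr·Cr + Qe·Cₑ)/(Qr + Qe) = 74:
Cₑ = (7668·74 − 7150·14.00) / 518.0 = 902.2 µg/L.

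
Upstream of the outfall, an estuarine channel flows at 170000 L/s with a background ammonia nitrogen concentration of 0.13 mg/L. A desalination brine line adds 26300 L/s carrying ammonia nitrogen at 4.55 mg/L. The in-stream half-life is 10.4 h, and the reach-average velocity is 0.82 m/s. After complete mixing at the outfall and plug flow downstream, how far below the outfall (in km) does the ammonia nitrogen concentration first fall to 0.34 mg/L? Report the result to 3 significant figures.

After mixing, C = (170000·0.1300 + 26300·4.550) / 196300 = 141800/196300 = 0.7222 mg/L.
Half-life 10.4 h → k = ln 2 / 10.4 = 0.06665 h⁻¹ = 1.600 d⁻¹.
Set 0.7222·exp(−k·t) = 0.34 → t = ln(0.7222/0.34)/k = 40690 s = 11.30 h.
Distance = v·t = 0.82·40690 = 33370 m = 33.37 km.

33.4 km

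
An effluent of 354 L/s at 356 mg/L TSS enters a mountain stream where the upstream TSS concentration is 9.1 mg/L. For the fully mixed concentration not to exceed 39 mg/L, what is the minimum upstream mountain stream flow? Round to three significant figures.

3750 L/s

Set C_mix = 39: (Q·9.100 + 354.0·356.0) / (Q + 354.0) = 39
→ Q = 354.0·(356.0 − 39)/(39 − 9.100) = 3753 L/s.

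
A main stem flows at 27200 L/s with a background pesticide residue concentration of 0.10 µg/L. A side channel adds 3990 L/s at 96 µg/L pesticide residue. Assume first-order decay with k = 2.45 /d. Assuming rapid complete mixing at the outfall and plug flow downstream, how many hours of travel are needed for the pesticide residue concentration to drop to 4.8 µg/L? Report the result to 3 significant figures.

9.27 h

After mixing, C = (27200·0.1000 + 3990·96.00) / 31190 = 385800/31190 = 12.37 µg/L.
12.37·exp(−k·t) = 4.8 → t = ln(12.37/4.8)/k = 33380 s = 9.272 h.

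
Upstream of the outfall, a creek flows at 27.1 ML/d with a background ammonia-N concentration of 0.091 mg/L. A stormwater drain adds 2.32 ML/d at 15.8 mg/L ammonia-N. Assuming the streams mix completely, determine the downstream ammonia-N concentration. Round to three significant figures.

Mass balance: C = (27.10·0.09100 + 2.320·15.80) / 29.42 = 39.12/29.42 = 1.330 mg/L.

1.33 mg/L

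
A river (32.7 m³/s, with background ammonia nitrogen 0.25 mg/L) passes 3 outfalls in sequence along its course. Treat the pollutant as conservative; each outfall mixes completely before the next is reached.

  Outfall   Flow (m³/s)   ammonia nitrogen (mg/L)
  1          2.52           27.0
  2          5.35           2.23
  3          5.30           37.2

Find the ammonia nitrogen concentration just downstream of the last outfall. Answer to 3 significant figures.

6.22 mg/L

Outfall 1: combined Q = 35.22 m³/s; C = (32.70·0.2500 + 2.520·27.00)/35.22 = 2.164 mg/L.
Outfall 2: combined Q = 40.57 m³/s; C = (35.22·2.164 + 5.350·2.230)/40.57 = 2.173 mg/L.
Outfall 3: combined Q = 45.87 m³/s; C = (40.57·2.173 + 5.300·37.20)/45.87 = 6.220 mg/L.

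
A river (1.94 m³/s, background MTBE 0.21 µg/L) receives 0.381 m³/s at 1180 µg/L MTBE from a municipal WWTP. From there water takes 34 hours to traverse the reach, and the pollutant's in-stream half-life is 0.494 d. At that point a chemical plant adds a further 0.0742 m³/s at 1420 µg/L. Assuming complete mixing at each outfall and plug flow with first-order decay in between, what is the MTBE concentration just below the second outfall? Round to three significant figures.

Flow-weighted average: C = (1.940·0.2100 + 0.3810·1180) / 2.321 = 450.0/2.321 = 193.9 µg/L; combined flow 2.321 m³/s.
Half-life 0.494 d → k = ln 2 / 0.494 = 1.403 d⁻¹.
Decay over the reach: 193.9·exp(−kt) = 193.9·0.1370 = 26.56 µg/L.
At the second outfall, C = (2.321·26.56 + 0.07420·1420) / (2.321 + 0.07420) = 69.73 µg/L.

69.7 µg/L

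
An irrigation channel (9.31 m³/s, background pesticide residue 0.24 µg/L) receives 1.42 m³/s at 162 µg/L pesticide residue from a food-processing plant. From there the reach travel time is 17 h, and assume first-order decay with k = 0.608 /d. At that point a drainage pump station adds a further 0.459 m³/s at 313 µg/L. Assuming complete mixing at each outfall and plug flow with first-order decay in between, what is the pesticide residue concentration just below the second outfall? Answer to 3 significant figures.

Flow-weighted average: C = (9.310·0.2400 + 1.420·162.0) / 10.73 = 232.3/10.73 = 21.65 µg/L; combined flow 10.73 m³/s.
Applying C = C₀e^(−kt): 21.65 × 0.6501 = 14.07 µg/L.
Second outfall: C = (10.73·14.07 + 0.4590·313.0)/11.19 = 26.34 µg/L.

26.3 µg/L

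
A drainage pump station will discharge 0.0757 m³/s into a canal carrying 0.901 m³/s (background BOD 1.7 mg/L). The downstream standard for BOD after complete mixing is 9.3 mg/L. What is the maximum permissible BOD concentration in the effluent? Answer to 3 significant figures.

99.8 mg/L

At the limit, (Qr·Cr + Qe·Cₑ)/(Qr + Qe) = 9.3:
Cₑ = (0.9767·9.3 − 0.9010·1.700) / 0.07570 = 99.76 mg/L.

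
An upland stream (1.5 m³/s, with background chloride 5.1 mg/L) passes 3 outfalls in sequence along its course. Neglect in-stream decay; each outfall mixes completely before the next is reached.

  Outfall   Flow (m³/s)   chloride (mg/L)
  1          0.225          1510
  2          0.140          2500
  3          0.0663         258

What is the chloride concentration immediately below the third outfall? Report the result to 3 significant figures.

370 mg/L

Outfall 1: combined Q = 1.725 m³/s; C = (1.500·5.100 + 0.2250·1510)/1.725 = 201.4 mg/L.
Outfall 2: combined Q = 1.865 m³/s; C = (1.725·201.4 + 0.1400·2500)/1.865 = 373.9 mg/L.
Outfall 3: combined Q = 1.931 m³/s; C = (1.865·373.9 + 0.06630·258.0)/1.931 = 370.0 mg/L.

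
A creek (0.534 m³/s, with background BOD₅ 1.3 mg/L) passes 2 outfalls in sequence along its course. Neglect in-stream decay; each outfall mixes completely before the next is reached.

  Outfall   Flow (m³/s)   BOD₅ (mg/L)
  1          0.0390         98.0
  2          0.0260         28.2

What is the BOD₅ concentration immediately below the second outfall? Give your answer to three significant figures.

8.76 mg/L

After outfall 1: Q = 0.5340 + 0.03900 = 0.5730 m³/s; C = (0.5340·1.300 + 0.03900·98.00)/0.5730 = 7.882 mg/L.
After outfall 2: Q = 0.5730 + 0.02600 = 0.5990 m³/s; C = (0.5730·7.882 + 0.02600·28.20)/0.5990 = 8.764 mg/L.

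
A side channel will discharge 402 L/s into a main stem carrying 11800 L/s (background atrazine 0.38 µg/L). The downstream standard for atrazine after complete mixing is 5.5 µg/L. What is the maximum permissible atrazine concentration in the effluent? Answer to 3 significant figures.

At the limit, (Qr·Cr + Qe·Cₑ)/(Qr + Qe) = 5.5:
Cₑ = (12200·5.5 − 11800·0.3800) / 402.0 = 155.8 µg/L.

156 µg/L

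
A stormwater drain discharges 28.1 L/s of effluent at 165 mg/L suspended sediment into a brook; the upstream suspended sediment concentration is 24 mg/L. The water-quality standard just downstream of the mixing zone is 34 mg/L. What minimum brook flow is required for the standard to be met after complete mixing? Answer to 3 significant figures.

368 L/s

Set C_mix = 34: (Q·24.00 + 28.10·165.0) / (Q + 28.10) = 34
→ Q = 28.10·(165.0 − 34)/(34 − 24.00) = 368.1 L/s.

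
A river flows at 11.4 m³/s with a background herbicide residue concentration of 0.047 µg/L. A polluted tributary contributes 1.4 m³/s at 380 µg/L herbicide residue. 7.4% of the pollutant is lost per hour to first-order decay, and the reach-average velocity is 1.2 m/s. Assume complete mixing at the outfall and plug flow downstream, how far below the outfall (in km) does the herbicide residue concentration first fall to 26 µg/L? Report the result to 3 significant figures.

Mixed concentration C = ΣQC/ΣQ = (11.40·0.04700 + 1.400·380.0) / 12.80 = 532.5/12.80 = 41.60 µg/L.
7.4%/h lost → k = −ln(1 − 0.074) = 0.07688 h⁻¹.
Set 41.60·exp(−k·t) = 26 → t = ln(41.60/26)/k = 22010 s = 6.115 h.
Distance = v·t = 1.2·22010 = 26420 m = 26.42 km.

26.4 km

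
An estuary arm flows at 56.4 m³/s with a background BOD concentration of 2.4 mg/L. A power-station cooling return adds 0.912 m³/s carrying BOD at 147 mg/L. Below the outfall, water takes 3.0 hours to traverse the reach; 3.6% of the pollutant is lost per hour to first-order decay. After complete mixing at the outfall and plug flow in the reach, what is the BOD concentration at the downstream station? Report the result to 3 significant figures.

Flow-weighted average: C = (56.40·2.400 + 0.9120·147.0) / 57.31 = 269.4/57.31 = 4.701 mg/L.
3.6%/h lost → k = −ln(1 − 0.036) = 0.03666 h⁻¹.
Decay over the reach: 4.701·exp(−kt) = 4.701·0.8958 = 4.211 mg/L.

4.21 mg/L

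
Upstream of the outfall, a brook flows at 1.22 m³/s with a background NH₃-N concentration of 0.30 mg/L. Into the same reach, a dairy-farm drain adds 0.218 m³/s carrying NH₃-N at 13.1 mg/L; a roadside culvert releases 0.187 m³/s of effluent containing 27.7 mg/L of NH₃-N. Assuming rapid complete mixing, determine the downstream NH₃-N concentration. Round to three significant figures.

After mixing, C = (1.220·0.3000 + 0.2180·13.10 + 0.1870·27.70) / 1.625 = 8.402/1.625 = 5.170 mg/L.

5.17 mg/L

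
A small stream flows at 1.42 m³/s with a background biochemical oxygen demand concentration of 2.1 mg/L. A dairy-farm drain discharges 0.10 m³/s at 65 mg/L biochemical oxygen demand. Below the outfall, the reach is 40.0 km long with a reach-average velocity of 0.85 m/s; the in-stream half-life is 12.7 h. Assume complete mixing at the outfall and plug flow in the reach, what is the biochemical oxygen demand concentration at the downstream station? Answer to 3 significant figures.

3.06 mg/L

Mass balance: C = (1.420·2.100 + 0.1000·65.00) / 1.520 = 9.482/1.520 = 6.238 mg/L.
Travel time t = 40.0·1000 / 0.85 = 47060 s = 13.07 h.
Half-life 12.7 h → k = ln 2 / 12.7 = 0.05458 h⁻¹ = 1.310 d⁻¹.
Decay over the reach: 6.238·exp(−kt) = 6.238·0.4900 = 3.056 mg/L.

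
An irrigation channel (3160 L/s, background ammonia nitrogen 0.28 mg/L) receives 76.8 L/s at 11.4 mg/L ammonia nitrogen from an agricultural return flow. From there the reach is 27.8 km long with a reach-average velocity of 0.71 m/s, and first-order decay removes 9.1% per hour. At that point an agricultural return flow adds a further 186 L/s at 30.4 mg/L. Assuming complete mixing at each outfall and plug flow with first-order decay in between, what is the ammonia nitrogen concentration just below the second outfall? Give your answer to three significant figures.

Flow-weighted average: C = (3160·0.2800 + 76.80·11.40) / 3237 = 1760/3237 = 0.5438 mg/L; combined flow 3237 L/s.
Travel time t = 27.8·1000 / 0.71 = 39150 s = 10.88 h.
9.1%/h lost → k = −ln(1 − 0.091) = 0.09541 h⁻¹.
After decay, C = 0.5438 × e^(−kt) = 0.5438 × 0.3543 = 0.1927 mg/L.
Second outfall: C = (3237·0.1927 + 186.0·30.40)/3423 = 1.834 mg/L.

1.83 mg/L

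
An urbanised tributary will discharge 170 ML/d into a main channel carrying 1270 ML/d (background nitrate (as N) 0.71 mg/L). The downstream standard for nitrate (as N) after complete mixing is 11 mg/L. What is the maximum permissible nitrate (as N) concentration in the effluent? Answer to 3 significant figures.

87.9 mg/L

At the limit, (Qr·Cr + Qe·Cₑ)/(Qr + Qe) = 11:
Cₑ = (1440·11 − 1270·0.7100) / 170.0 = 87.87 mg/L.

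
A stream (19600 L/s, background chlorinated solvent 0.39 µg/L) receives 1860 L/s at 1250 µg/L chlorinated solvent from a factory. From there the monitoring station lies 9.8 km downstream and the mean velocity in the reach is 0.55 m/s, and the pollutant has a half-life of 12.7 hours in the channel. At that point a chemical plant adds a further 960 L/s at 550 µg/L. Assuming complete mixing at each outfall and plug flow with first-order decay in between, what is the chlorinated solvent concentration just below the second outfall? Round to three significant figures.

103 µg/L

Flow-weighted average: C = (19600·0.3900 + 1860·1250) / 21460 = 2333000/21460 = 108.7 µg/L; combined flow 21460 L/s.
Travel time t = 9.8·1000 / 0.55 = 17820 s = 4.949 h.
Half-life 12.7 h → k = ln 2 / 12.7 = 0.05458 h⁻¹ = 1.310 d⁻¹.
Decay over the reach: 108.7·exp(−kt) = 108.7·0.7633 = 82.97 µg/L.
Second outfall: C = (21460·82.97 + 960.0·550.0)/22420 = 103.0 µg/L.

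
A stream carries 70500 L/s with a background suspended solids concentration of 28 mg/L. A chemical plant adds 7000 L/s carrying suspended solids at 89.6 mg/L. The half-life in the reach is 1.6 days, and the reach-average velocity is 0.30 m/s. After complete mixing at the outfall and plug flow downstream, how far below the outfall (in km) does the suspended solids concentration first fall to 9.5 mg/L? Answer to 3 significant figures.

75.5 km

Flow-weighted average: C = (70500·28.00 + 7000·89.60) / 77500 = 2601000/77500 = 33.56 mg/L.
Half-life 1.6 d → k = ln 2 / 1.6 = 0.4332 d⁻¹.
Set 33.56·exp(−k·t) = 9.5 → t = ln(33.56/9.5)/k = 251700 s = 69.92 h.
Distance = v·t = 0.30·251700 = 75520 m = 75.52 km.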